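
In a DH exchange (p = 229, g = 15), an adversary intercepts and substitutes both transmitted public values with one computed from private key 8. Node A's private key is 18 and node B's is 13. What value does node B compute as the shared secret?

53

Node B receives an adversary's public value M = 15^8 mod 229 instead of the honest one.
15^1 ≡ 15 (mod 229)
15^2 = (15^1)^2 ≡ 15^2 = 225 ≡ 225 (mod 229)
15^4 = (15^2)^2 ≡ 225^2 = 50625 ≡ 16 (mod 229)
15^8 = (15^4)^2 ≡ 16^2 = 256 ≡ 27 (mod 229)
So M = 27. Node B computes K = M^13 mod 229.
27^1 ≡ 27 (mod 229)
27^2 = (27^1)^2 ≡ 27^2 = 729 ≡ 42 (mod 229)
27^4 = (27^2)^2 ≡ 42^2 = 1764 ≡ 161 (mod 229)
27^8 = (27^4)^2 ≡ 161^2 = 25921 ≡ 44 (mod 229)
27^13 = 27^8 · 27^4 · 27^1 ≡ 44 · 161 · 27 ≡ 53 (mod 229).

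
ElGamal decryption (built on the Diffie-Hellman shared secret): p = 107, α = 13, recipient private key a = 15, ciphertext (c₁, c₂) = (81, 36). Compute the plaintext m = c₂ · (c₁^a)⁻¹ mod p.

85

Shared mask s = c₁^a mod p = 81^15 mod 107.
81^1 ≡ 81 (mod 107)
81^2 = (81^1)^2 ≡ 81^2 = 6561 ≡ 34 (mod 107)
81^4 = (81^2)^2 ≡ 34^2 = 1156 ≡ 86 (mod 107)
81^8 = (81^4)^2 ≡ 86^2 = 7396 ≡ 13 (mod 107)
81^15 = 81^8 · 81^4 · 81^2 · 81^1 ≡ 13 · 86 · 34 · 81 ≡ 47 (mod 107).
So s = 47; s⁻¹ ≡ 41 (mod 107).
m = c₂ · s⁻¹ mod 107 = 36 · 41 mod 107 = 85.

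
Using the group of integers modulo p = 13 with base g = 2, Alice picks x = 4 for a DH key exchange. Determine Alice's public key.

3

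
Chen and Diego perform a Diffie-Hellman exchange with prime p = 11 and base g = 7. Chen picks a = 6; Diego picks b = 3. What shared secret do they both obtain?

9

Chen sends A = g^a mod p = 7^6 mod 11.
7^1 ≡ 7 (mod 11)
7^2 = (7^1)^2 ≡ 7^2 = 49 ≡ 5 (mod 11)
7^4 = (7^2)^2 ≡ 5^2 = 25 ≡ 3 (mod 11)
7^6 = 7^4 · 7^2 ≡ 3 · 5 ≡ 4 (mod 11).
So A = 4. Diego then computes K = A^b mod p = 4^3 mod 11.
4^1 ≡ 4 (mod 11)
4^2 = (4^1)^2 ≡ 4^2 = 16 ≡ 5 (mod 11)
4^3 = 4^2 · 4^1 ≡ 5 · 4 ≡ 9 (mod 11).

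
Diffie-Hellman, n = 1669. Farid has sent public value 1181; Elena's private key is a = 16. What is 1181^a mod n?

1393

Shared key K = 1181^16 mod 1669.
1181^1 ≡ 1181 (mod 1669)
1181^2 = (1181^1)^2 ≡ 1181^2 = 1394761 ≡ 1146 (mod 1669)
1181^4 = (1181^2)^2 ≡ 1146^2 = 1313316 ≡ 1482 (mod 1669)
1181^8 = (1181^4)^2 ≡ 1482^2 = 2196324 ≡ 1589 (mod 1669)
1181^16 = (1181^8)^2 ≡ 1589^2 = 2524921 ≡ 1393 (mod 1669)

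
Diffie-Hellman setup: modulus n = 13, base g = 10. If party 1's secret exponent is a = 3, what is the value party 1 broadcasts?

Public value = 10^3 (mod 13).
10^1 ≡ 10 (mod 13)
10^2 = (10^1)^2 ≡ 10^2 = 100 ≡ 9 (mod 13)
10^3 = 10^2 · 10^1 ≡ 9 · 10 ≡ 12 (mod 13).

12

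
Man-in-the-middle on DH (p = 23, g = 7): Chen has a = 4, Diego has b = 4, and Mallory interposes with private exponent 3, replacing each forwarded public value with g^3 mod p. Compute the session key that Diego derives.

16

Diego receives Mallory's public value M = 7^3 mod 23 instead of the honest one.
7^1 ≡ 7 (mod 23)
7^2 = (7^1)^2 ≡ 7^2 = 49 ≡ 3 (mod 23)
7^3 = 7^2 · 7^1 ≡ 3 · 7 ≡ 21 (mod 23).
So M = 21. Diego computes K = M^4 mod 23.
21^1 ≡ 21 (mod 23)
21^2 = (21^1)^2 ≡ 21^2 = 441 ≡ 4 (mod 23)
21^4 = (21^2)^2 ≡ 4^2 = 16 ≡ 16 (mod 23)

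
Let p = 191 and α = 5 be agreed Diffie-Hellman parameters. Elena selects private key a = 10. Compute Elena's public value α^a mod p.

Public value = 5^10 mod 191.
5^1 ≡ 5 (mod 191)
5^2 = (5^1)^2 ≡ 5^2 = 25 ≡ 25 (mod 191)
5^4 = (5^2)^2 ≡ 25^2 = 625 ≡ 52 (mod 191)
5^8 = (5^4)^2 ≡ 52^2 = 2704 ≡ 30 (mod 191)
5^10 = 5^8 · 5^2 ≡ 30 · 25 ≡ 177 (mod 191).

177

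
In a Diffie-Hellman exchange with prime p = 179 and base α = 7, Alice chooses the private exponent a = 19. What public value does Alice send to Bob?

Public value = 7^19 mod 179.
7^1 ≡ 7 (mod 179)
7^2 = (7^1)^2 ≡ 7^2 = 49 ≡ 49 (mod 179)
7^4 = (7^2)^2 ≡ 49^2 = 2401 ≡ 74 (mod 179)
7^8 = (7^4)^2 ≡ 74^2 = 5476 ≡ 106 (mod 179)
7^16 = (7^8)^2 ≡ 106^2 = 11236 ≡ 138 (mod 179)
7^19 = 7^16 · 7^2 · 7^1 ≡ 138 · 49 · 7 ≡ 78 (mod 179).

78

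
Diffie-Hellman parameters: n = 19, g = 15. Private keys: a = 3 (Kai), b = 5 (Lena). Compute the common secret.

8

Lena sends B = g^b mod n = 15^5 mod 19.
15^1 ≡ 15 (mod 19)
15^2 = (15^1)^2 ≡ 15^2 = 225 ≡ 16 (mod 19)
15^4 = (15^2)^2 ≡ 16^2 = 256 ≡ 9 (mod 19)
15^5 = 15^4 · 15^1 ≡ 9 · 15 ≡ 2 (mod 19).
So B = 2. Kai then computes K = B^a mod n = 2^3 mod 19.
2^1 ≡ 2 (mod 19)
2^2 = (2^1)^2 ≡ 2^2 = 4 ≡ 4 (mod 19)
2^3 = 2^2 · 2^1 ≡ 4 · 2 ≡ 8 (mod 19).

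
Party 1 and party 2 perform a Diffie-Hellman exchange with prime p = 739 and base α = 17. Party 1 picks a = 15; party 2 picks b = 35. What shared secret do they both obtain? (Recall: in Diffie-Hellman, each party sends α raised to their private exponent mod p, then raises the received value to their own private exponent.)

Party 1 sends A = α^a mod p = 17^15 mod 739.
17^1 ≡ 17 (mod 739)
17^2 = (17^1)^2 ≡ 17^2 = 289 ≡ 289 (mod 739)
17^4 = (17^2)^2 ≡ 289^2 = 83521 ≡ 14 (mod 739)
17^8 = (17^4)^2 ≡ 14^2 = 196 ≡ 196 (mod 739)
17^15 = 17^8 · 17^4 · 17^2 · 17^1 ≡ 196 · 14 · 289 · 17 ≡ 434 (mod 739).
So A = 434. Party 2 then computes K = A^b mod p = 434^35 mod 739.
434^1 ≡ 434 (mod 739)
434^2 = (434^1)^2 ≡ 434^2 = 188356 ≡ 650 (mod 739)
434^4 = (434^2)^2 ≡ 650^2 = 422500 ≡ 531 (mod 739)
434^8 = (434^4)^2 ≡ 531^2 = 281961 ≡ 402 (mod 739)
434^16 = (434^8)^2 ≡ 402^2 = 161604 ≡ 502 (mod 739)
434^32 = (434^16)^2 ≡ 502^2 = 252004 ≡ 5 (mod 739)
434^35 = 434^32 · 434^2 · 434^1 ≡ 5 · 650 · 434 ≡ 488 (mod 739).

488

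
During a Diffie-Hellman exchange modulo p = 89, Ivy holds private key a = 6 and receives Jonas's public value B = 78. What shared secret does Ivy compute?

16

Shared key K = 78^6 mod 89.
78^1 ≡ 78 (mod 89)
78^2 = (78^1)^2 ≡ 78^2 = 6084 ≡ 32 (mod 89)
78^4 = (78^2)^2 ≡ 32^2 = 1024 ≡ 45 (mod 89)
78^6 = 78^4 · 78^2 ≡ 45 · 32 ≡ 16 (mod 89).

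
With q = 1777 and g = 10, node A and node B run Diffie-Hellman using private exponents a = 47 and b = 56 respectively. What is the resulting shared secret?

Node A sends A = g^a mod q = 10^47 mod 1777.
10^1 ≡ 10 (mod 1777)
10^2 = (10^1)^2 ≡ 10^2 = 100 ≡ 100 (mod 1777)
10^4 = (10^2)^2 ≡ 100^2 = 10000 ≡ 1115 (mod 1777)
10^8 = (10^4)^2 ≡ 1115^2 = 1243225 ≡ 1102 (mod 1777)
10^16 = (10^8)^2 ≡ 1102^2 = 1214404 ≡ 713 (mod 1777)
10^32 = (10^16)^2 ≡ 713^2 = 508369 ≡ 147 (mod 1777)
10^47 = 10^32 · 10^8 · 10^4 · 10^2 · 10^1 ≡ 147 · 1102 · 1115 · 100 · 10 ≡ 1063 (mod 1777).
So A = 1063. Node B then computes K = A^b mod q = 1063^56 mod 1777.
1063^1 ≡ 1063 (mod 1777)
1063^2 = (1063^1)^2 ≡ 1063^2 = 1129969 ≡ 1574 (mod 1777)
1063^4 = (1063^2)^2 ≡ 1574^2 = 2477476 ≡ 338 (mod 1777)
1063^8 = (1063^4)^2 ≡ 338^2 = 114244 ≡ 516 (mod 1777)
1063^16 = (1063^8)^2 ≡ 516^2 = 266256 ≡ 1483 (mod 1777)
1063^32 = (1063^16)^2 ≡ 1483^2 = 2199289 ≡ 1140 (mod 1777)
1063^56 = 1063^32 · 1063^16 · 1063^8 ≡ 1140 · 1483 · 516 ≡ 411 (mod 1777).

411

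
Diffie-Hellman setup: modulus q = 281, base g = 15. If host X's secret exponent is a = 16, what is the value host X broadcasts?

273

Public value = 15^16 mod 281.
15^1 ≡ 15 (mod 281)
15^2 = (15^1)^2 ≡ 15^2 = 225 ≡ 225 (mod 281)
15^4 = (15^2)^2 ≡ 225^2 = 50625 ≡ 45 (mod 281)
15^8 = (15^4)^2 ≡ 45^2 = 2025 ≡ 58 (mod 281)
15^16 = (15^8)^2 ≡ 58^2 = 3364 ≡ 273 (mod 281)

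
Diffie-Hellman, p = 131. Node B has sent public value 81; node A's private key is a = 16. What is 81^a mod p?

44

Shared key K = 81^16 mod 131.
81^1 ≡ 81 (mod 131)
81^2 = (81^1)^2 ≡ 81^2 = 6561 ≡ 11 (mod 131)
81^4 = (81^2)^2 ≡ 11^2 = 121 ≡ 121 (mod 131)
81^8 = (81^4)^2 ≡ 121^2 = 14641 ≡ 100 (mod 131)
81^16 = (81^8)^2 ≡ 100^2 = 10000 ≡ 44 (mod 131)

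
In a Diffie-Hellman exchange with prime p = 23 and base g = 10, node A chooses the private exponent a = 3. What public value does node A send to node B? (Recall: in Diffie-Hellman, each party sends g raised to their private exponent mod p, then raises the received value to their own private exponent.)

11

Public value = 10^3 (mod 23).
10^1 ≡ 10 (mod 23)
10^2 = (10^1)^2 ≡ 10^2 = 100 ≡ 8 (mod 23)
10^3 = 10^2 · 10^1 ≡ 8 · 10 ≡ 11 (mod 23).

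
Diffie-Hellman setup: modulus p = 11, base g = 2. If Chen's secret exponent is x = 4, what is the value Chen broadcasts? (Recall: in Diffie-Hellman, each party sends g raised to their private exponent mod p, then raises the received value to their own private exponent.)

5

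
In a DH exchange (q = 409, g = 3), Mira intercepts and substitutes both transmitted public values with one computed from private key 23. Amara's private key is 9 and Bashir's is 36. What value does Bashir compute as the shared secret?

Bashir receives Mira's public value M = 3^23 mod 409 instead of the honest one.
3^1 ≡ 3 (mod 409)
3^2 = (3^1)^2 ≡ 3^2 = 9 ≡ 9 (mod 409)
3^4 = (3^2)^2 ≡ 9^2 = 81 ≡ 81 (mod 409)
3^8 = (3^4)^2 ≡ 81^2 = 6561 ≡ 17 (mod 409)
3^16 = (3^8)^2 ≡ 17^2 = 289 ≡ 289 (mod 409)
3^23 = 3^16 · 3^4 · 3^2 · 3^1 ≡ 289 · 81 · 9 · 3 ≡ 138 (mod 409).
So M = 138. Bashir computes K = M^36 mod 409.
138^1 ≡ 138 (mod 409)
138^2 = (138^1)^2 ≡ 138^2 = 19044 ≡ 230 (mod 409)
138^4 = (138^2)^2 ≡ 230^2 = 52900 ≡ 139 (mod 409)
138^8 = (138^4)^2 ≡ 139^2 = 19321 ≡ 98 (mod 409)
138^16 = (138^8)^2 ≡ 98^2 = 9604 ≡ 197 (mod 409)
138^32 = (138^16)^2 ≡ 197^2 = 38809 ≡ 363 (mod 409)
138^36 = 138^32 · 138^4 ≡ 363 · 139 ≡ 150 (mod 409).

150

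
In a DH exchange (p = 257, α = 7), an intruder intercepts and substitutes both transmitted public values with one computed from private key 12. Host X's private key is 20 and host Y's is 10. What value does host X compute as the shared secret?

Host X receives an intruder's public value M = 7^12 mod 257 instead of the honest one.
7^1 ≡ 7 (mod 257)
7^2 = (7^1)^2 ≡ 7^2 = 49 ≡ 49 (mod 257)
7^4 = (7^2)^2 ≡ 49^2 = 2401 ≡ 88 (mod 257)
7^8 = (7^4)^2 ≡ 88^2 = 7744 ≡ 34 (mod 257)
7^12 = 7^8 · 7^4 ≡ 34 · 88 ≡ 165 (mod 257).
So M = 165. Host X computes K = M^20 mod 257.
165^1 ≡ 165 (mod 257)
165^2 = (165^1)^2 ≡ 165^2 = 27225 ≡ 240 (mod 257)
165^4 = (165^2)^2 ≡ 240^2 = 57600 ≡ 32 (mod 257)
165^8 = (165^4)^2 ≡ 32^2 = 1024 ≡ 253 (mod 257)
165^16 = (165^8)^2 ≡ 253^2 = 64009 ≡ 16 (mod 257)
165^20 = 165^16 · 165^4 ≡ 16 · 32 ≡ 255 (mod 257).

255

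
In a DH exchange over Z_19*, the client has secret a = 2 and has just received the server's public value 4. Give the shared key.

16

Shared key K = 4^2 mod 19.
4^1 ≡ 4 (mod 19)
4^2 = (4^1)^2 ≡ 4^2 = 16 ≡ 16 (mod 19)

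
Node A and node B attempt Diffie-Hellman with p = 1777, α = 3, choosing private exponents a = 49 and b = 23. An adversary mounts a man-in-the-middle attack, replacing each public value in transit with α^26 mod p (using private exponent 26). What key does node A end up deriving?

Node A receives an adversary's public value M = 3^26 mod 1777 instead of the honest one.
3^1 ≡ 3 (mod 1777)
3^2 = (3^1)^2 ≡ 3^2 = 9 ≡ 9 (mod 1777)
3^4 = (3^2)^2 ≡ 9^2 = 81 ≡ 81 (mod 1777)
3^8 = (3^4)^2 ≡ 81^2 = 6561 ≡ 1230 (mod 1777)
3^16 = (3^8)^2 ≡ 1230^2 = 1512900 ≡ 673 (mod 1777)
3^26 = 3^16 · 3^8 · 3^2 ≡ 673 · 1230 · 9 ≡ 926 (mod 1777).
So M = 926. Node A computes K = M^49 mod 1777.
926^1 ≡ 926 (mod 1777)
926^2 = (926^1)^2 ≡ 926^2 = 857476 ≡ 962 (mod 1777)
926^4 = (926^2)^2 ≡ 962^2 = 925444 ≡ 1404 (mod 1777)
926^8 = (926^4)^2 ≡ 1404^2 = 1971216 ≡ 523 (mod 1777)
926^16 = (926^8)^2 ≡ 523^2 = 273529 ≡ 1648 (mod 1777)
926^32 = (926^16)^2 ≡ 1648^2 = 2715904 ≡ 648 (mod 1777)
926^49 = 926^32 · 926^16 · 926^1 ≡ 648 · 1648 · 926 ≡ 1705 (mod 1777).

1705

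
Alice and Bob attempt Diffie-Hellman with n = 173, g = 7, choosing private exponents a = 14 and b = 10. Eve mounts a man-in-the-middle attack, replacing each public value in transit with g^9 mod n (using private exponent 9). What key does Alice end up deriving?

Alice receives Eve's public value M = 7^9 mod 173 instead of the honest one.
7^1 ≡ 7 (mod 173)
7^2 = (7^1)^2 ≡ 7^2 = 49 ≡ 49 (mod 173)
7^4 = (7^2)^2 ≡ 49^2 = 2401 ≡ 152 (mod 173)
7^8 = (7^4)^2 ≡ 152^2 = 23104 ≡ 95 (mod 173)
7^9 = 7^8 · 7^1 ≡ 95 · 7 ≡ 146 (mod 173).
So M = 146. Alice computes K = M^14 mod 173.
146^1 ≡ 146 (mod 173)
146^2 = (146^1)^2 ≡ 146^2 = 21316 ≡ 37 (mod 173)
146^4 = (146^2)^2 ≡ 37^2 = 1369 ≡ 158 (mod 173)
146^8 = (146^4)^2 ≡ 158^2 = 24964 ≡ 52 (mod 173)
146^14 = 146^8 · 146^4 · 146^2 ≡ 52 · 158 · 37 ≡ 31 (mod 173).

31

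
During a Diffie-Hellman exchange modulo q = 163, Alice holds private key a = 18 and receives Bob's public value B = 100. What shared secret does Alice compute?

140

Shared key K = 100^18 mod 163.
100^1 ≡ 100 (mod 163)
100^2 = (100^1)^2 ≡ 100^2 = 10000 ≡ 57 (mod 163)
100^4 = (100^2)^2 ≡ 57^2 = 3249 ≡ 152 (mod 163)
100^8 = (100^4)^2 ≡ 152^2 = 23104 ≡ 121 (mod 163)
100^16 = (100^8)^2 ≡ 121^2 = 14641 ≡ 134 (mod 163)
100^18 = 100^16 · 100^2 ≡ 134 · 57 ≡ 140 (mod 163).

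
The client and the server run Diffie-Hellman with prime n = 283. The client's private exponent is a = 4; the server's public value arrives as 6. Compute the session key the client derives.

164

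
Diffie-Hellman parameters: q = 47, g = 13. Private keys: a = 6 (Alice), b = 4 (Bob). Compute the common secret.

34

Bob sends B = g^b mod q = 13^4 mod 47.
13^1 ≡ 13 (mod 47)
13^2 = (13^1)^2 ≡ 13^2 = 169 ≡ 28 (mod 47)
13^4 = (13^2)^2 ≡ 28^2 = 784 ≡ 32 (mod 47)
So B = 32. Alice then computes K = B^a mod q = 32^6 mod 47.
32^1 ≡ 32 (mod 47)
32^2 = (32^1)^2 ≡ 32^2 = 1024 ≡ 37 (mod 47)
32^4 = (32^2)^2 ≡ 37^2 = 1369 ≡ 6 (mod 47)
32^6 = 32^4 · 32^2 ≡ 6 · 37 ≡ 34 (mod 47).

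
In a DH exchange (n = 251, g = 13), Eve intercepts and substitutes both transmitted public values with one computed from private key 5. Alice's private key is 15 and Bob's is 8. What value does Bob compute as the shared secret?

63

Bob receives Eve's public value M = 13^5 mod 251 instead of the honest one.
13^1 ≡ 13 (mod 251)
13^2 = (13^1)^2 ≡ 13^2 = 169 ≡ 169 (mod 251)
13^4 = (13^2)^2 ≡ 169^2 = 28561 ≡ 198 (mod 251)
13^5 = 13^4 · 13^1 ≡ 198 · 13 ≡ 64 (mod 251).
So M = 64. Bob computes K = M^8 mod 251.
64^1 ≡ 64 (mod 251)
64^2 = (64^1)^2 ≡ 64^2 = 4096 ≡ 80 (mod 251)
64^4 = (64^2)^2 ≡ 80^2 = 6400 ≡ 125 (mod 251)
64^8 = (64^4)^2 ≡ 125^2 = 15625 ≡ 63 (mod 251)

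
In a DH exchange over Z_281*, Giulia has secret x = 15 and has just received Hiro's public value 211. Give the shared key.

249

Shared key K = 211^15 mod 281.
211^1 ≡ 211 (mod 281)
211^2 = (211^1)^2 ≡ 211^2 = 44521 ≡ 123 (mod 281)
211^4 = (211^2)^2 ≡ 123^2 = 15129 ≡ 236 (mod 281)
211^8 = (211^4)^2 ≡ 236^2 = 55696 ≡ 58 (mod 281)
211^15 = 211^8 · 211^4 · 211^2 · 211^1 ≡ 58 · 236 · 123 · 211 ≡ 249 (mod 281).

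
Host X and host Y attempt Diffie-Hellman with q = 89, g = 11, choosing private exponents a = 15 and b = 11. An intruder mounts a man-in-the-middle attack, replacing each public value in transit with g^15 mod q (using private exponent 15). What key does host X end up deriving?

50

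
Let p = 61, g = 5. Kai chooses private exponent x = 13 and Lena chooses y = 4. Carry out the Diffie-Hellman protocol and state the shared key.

16

Kai sends A = g^x mod p = 5^13 mod 61.
5^1 ≡ 5 (mod 61)
5^2 = (5^1)^2 ≡ 5^2 = 25 ≡ 25 (mod 61)
5^4 = (5^2)^2 ≡ 25^2 = 625 ≡ 15 (mod 61)
5^8 = (5^4)^2 ≡ 15^2 = 225 ≡ 42 (mod 61)
5^13 = 5^8 · 5^4 · 5^1 ≡ 42 · 15 · 5 ≡ 39 (mod 61).
So A = 39. Lena then computes K = A^y mod p = 39^4 mod 61.
39^1 ≡ 39 (mod 61)
39^2 = (39^1)^2 ≡ 39^2 = 1521 ≡ 57 (mod 61)
39^4 = (39^2)^2 ≡ 57^2 = 3249 ≡ 16 (mod 61)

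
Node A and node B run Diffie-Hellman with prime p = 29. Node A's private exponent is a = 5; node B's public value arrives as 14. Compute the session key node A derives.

Shared key K = 14^5 mod 29.
14^1 ≡ 14 (mod 29)
14^2 = (14^1)^2 ≡ 14^2 = 196 ≡ 22 (mod 29)
14^4 = (14^2)^2 ≡ 22^2 = 484 ≡ 20 (mod 29)
14^5 = 14^4 · 14^1 ≡ 20 · 14 ≡ 19 (mod 29).

19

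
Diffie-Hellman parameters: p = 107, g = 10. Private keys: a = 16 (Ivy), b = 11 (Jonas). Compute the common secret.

Jonas sends B = g^b mod p = 10^11 mod 107.
10^1 ≡ 10 (mod 107)
10^2 = (10^1)^2 ≡ 10^2 = 100 ≡ 100 (mod 107)
10^4 = (10^2)^2 ≡ 100^2 = 10000 ≡ 49 (mod 107)
10^8 = (10^4)^2 ≡ 49^2 = 2401 ≡ 47 (mod 107)
10^11 = 10^8 · 10^2 · 10^1 ≡ 47 · 100 · 10 ≡ 27 (mod 107).
So B = 27. Ivy then computes K = B^a mod p = 27^16 mod 107.
27^1 ≡ 27 (mod 107)
27^2 = (27^1)^2 ≡ 27^2 = 729 ≡ 87 (mod 107)
27^4 = (27^2)^2 ≡ 87^2 = 7569 ≡ 79 (mod 107)
27^8 = (27^4)^2 ≡ 79^2 = 6241 ≡ 35 (mod 107)
27^16 = (27^8)^2 ≡ 35^2 = 1225 ≡ 48 (mod 107)

48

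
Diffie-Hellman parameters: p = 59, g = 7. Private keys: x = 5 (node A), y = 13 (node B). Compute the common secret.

Node B sends B = g^y mod p = 7^13 mod 59.
7^1 ≡ 7 (mod 59)
7^2 = (7^1)^2 ≡ 7^2 = 49 ≡ 49 (mod 59)
7^4 = (7^2)^2 ≡ 49^2 = 2401 ≡ 41 (mod 59)
7^8 = (7^4)^2 ≡ 41^2 = 1681 ≡ 29 (mod 59)
7^13 = 7^8 · 7^4 · 7^1 ≡ 29 · 41 · 7 ≡ 4 (mod 59).
So B = 4. Node A then computes K = B^x mod p = 4^5 mod 59.
4^1 ≡ 4 (mod 59)
4^2 = (4^1)^2 ≡ 4^2 = 16 ≡ 16 (mod 59)
4^4 = (4^2)^2 ≡ 16^2 = 256 ≡ 20 (mod 59)
4^5 = 4^4 · 4^1 ≡ 20 · 4 ≡ 21 (mod 59).

21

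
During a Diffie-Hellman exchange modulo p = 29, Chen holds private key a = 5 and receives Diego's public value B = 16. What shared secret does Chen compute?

23

Shared key K = 16^5 mod 29.
16^1 ≡ 16 (mod 29)
16^2 = (16^1)^2 ≡ 16^2 = 256 ≡ 24 (mod 29)
16^4 = (16^2)^2 ≡ 24^2 = 576 ≡ 25 (mod 29)
16^5 = 16^4 · 16^1 ≡ 25 · 16 ≡ 23 (mod 29).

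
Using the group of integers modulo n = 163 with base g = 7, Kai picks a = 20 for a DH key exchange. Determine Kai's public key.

Public value = 7^20 mod 163.
7^1 ≡ 7 (mod 163)
7^2 = (7^1)^2 ≡ 7^2 = 49 ≡ 49 (mod 163)
7^4 = (7^2)^2 ≡ 49^2 = 2401 ≡ 119 (mod 163)
7^8 = (7^4)^2 ≡ 119^2 = 14161 ≡ 143 (mod 163)
7^16 = (7^8)^2 ≡ 143^2 = 20449 ≡ 74 (mod 163)
7^20 = 7^16 · 7^4 ≡ 74 · 119 ≡ 4 (mod 163).

4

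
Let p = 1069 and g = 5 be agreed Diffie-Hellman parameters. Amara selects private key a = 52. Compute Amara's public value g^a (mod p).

182

Public value = 5^52 (mod 1069).
5^1 ≡ 5 (mod 1069)
5^2 = (5^1)^2 ≡ 5^2 = 25 ≡ 25 (mod 1069)
5^4 = (5^2)^2 ≡ 25^2 = 625 ≡ 625 (mod 1069)
5^8 = (5^4)^2 ≡ 625^2 = 390625 ≡ 440 (mod 1069)
5^16 = (5^8)^2 ≡ 440^2 = 193600 ≡ 111 (mod 1069)
5^32 = (5^16)^2 ≡ 111^2 = 12321 ≡ 562 (mod 1069)
5^52 = 5^32 · 5^16 · 5^4 ≡ 562 · 111 · 625 ≡ 182 (mod 1069).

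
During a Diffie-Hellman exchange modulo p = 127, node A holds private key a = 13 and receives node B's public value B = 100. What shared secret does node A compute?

76

Shared key K = 100^13 mod 127.
100^1 ≡ 100 (mod 127)
100^2 = (100^1)^2 ≡ 100^2 = 10000 ≡ 94 (mod 127)
100^4 = (100^2)^2 ≡ 94^2 = 8836 ≡ 73 (mod 127)
100^8 = (100^4)^2 ≡ 73^2 = 5329 ≡ 122 (mod 127)
100^13 = 100^8 · 100^4 · 100^1 ≡ 122 · 73 · 100 ≡ 76 (mod 127).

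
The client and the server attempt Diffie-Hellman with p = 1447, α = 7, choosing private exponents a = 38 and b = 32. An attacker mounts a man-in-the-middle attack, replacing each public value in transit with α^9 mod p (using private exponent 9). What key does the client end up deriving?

519

The client receives an attacker's public value M = 7^9 mod 1447 instead of the honest one.
7^1 ≡ 7 (mod 1447)
7^2 = (7^1)^2 ≡ 7^2 = 49 ≡ 49 (mod 1447)
7^4 = (7^2)^2 ≡ 49^2 = 2401 ≡ 954 (mod 1447)
7^8 = (7^4)^2 ≡ 954^2 = 910116 ≡ 1400 (mod 1447)
7^9 = 7^8 · 7^1 ≡ 1400 · 7 ≡ 1118 (mod 1447).
So M = 1118. The client computes K = M^38 mod 1447.
1118^1 ≡ 1118 (mod 1447)
1118^2 = (1118^1)^2 ≡ 1118^2 = 1249924 ≡ 1163 (mod 1447)
1118^4 = (1118^2)^2 ≡ 1163^2 = 1352569 ≡ 1071 (mod 1447)
1118^8 = (1118^4)^2 ≡ 1071^2 = 1147041 ≡ 1017 (mod 1447)
1118^16 = (1118^8)^2 ≡ 1017^2 = 1034289 ≡ 1131 (mod 1447)
1118^32 = (1118^16)^2 ≡ 1131^2 = 1279161 ≡ 13 (mod 1447)
1118^38 = 1118^32 · 1118^4 · 1118^2 ≡ 13 · 1071 · 1163 ≡ 519 (mod 1447).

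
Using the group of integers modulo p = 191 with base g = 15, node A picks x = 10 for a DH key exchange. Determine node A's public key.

153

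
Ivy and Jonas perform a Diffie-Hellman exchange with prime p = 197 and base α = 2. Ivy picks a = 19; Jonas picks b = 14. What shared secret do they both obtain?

161

Jonas sends B = α^b mod p = 2^14 mod 197.
2^1 ≡ 2 (mod 197)
2^2 = (2^1)^2 ≡ 2^2 = 4 ≡ 4 (mod 197)
2^4 = (2^2)^2 ≡ 4^2 = 16 ≡ 16 (mod 197)
2^8 = (2^4)^2 ≡ 16^2 = 256 ≡ 59 (mod 197)
2^14 = 2^8 · 2^4 · 2^2 ≡ 59 · 16 · 4 ≡ 33 (mod 197).
So B = 33. Ivy then computes K = B^a mod p = 33^19 mod 197.
33^1 ≡ 33 (mod 197)
33^2 = (33^1)^2 ≡ 33^2 = 1089 ≡ 104 (mod 197)
33^4 = (33^2)^2 ≡ 104^2 = 10816 ≡ 178 (mod 197)
33^8 = (33^4)^2 ≡ 178^2 = 31684 ≡ 164 (mod 197)
33^16 = (33^8)^2 ≡ 164^2 = 26896 ≡ 104 (mod 197)
33^19 = 33^16 · 33^2 · 33^1 ≡ 104 · 104 · 33 ≡ 161 (mod 197).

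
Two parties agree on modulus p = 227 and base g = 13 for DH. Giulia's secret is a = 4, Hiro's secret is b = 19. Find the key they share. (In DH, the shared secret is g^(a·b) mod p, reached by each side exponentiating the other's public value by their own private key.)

219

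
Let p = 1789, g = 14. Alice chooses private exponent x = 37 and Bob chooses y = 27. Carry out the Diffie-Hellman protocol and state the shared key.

968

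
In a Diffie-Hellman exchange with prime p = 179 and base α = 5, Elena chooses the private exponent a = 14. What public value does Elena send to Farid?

117

Public value = 5^14 (mod 179).
5^1 ≡ 5 (mod 179)
5^2 = (5^1)^2 ≡ 5^2 = 25 ≡ 25 (mod 179)
5^4 = (5^2)^2 ≡ 25^2 = 625 ≡ 88 (mod 179)
5^8 = (5^4)^2 ≡ 88^2 = 7744 ≡ 47 (mod 179)
5^14 = 5^8 · 5^4 · 5^2 ≡ 47 · 88 · 25 ≡ 117 (mod 179).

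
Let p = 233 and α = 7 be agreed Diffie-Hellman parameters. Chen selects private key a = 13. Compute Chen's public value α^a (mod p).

161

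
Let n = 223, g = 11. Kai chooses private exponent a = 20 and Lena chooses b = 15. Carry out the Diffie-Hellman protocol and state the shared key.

Kai sends A = g^a mod n = 11^20 mod 223.
11^1 ≡ 11 (mod 223)
11^2 = (11^1)^2 ≡ 11^2 = 121 ≡ 121 (mod 223)
11^4 = (11^2)^2 ≡ 121^2 = 14641 ≡ 146 (mod 223)
11^8 = (11^4)^2 ≡ 146^2 = 21316 ≡ 131 (mod 223)
11^16 = (11^8)^2 ≡ 131^2 = 17161 ≡ 213 (mod 223)
11^20 = 11^16 · 11^4 ≡ 213 · 146 ≡ 101 (mod 223).
So A = 101. Lena then computes K = A^b mod n = 101^15 mod 223.
101^1 ≡ 101 (mod 223)
101^2 = (101^1)^2 ≡ 101^2 = 10201 ≡ 166 (mod 223)
101^4 = (101^2)^2 ≡ 166^2 = 27556 ≡ 127 (mod 223)
101^8 = (101^4)^2 ≡ 127^2 = 16129 ≡ 73 (mod 223)
101^15 = 101^8 · 101^4 · 101^2 · 101^1 ≡ 73 · 127 · 166 · 101 ≡ 119 (mod 223).

119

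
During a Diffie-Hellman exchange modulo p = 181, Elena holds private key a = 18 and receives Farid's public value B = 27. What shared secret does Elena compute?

Shared key K = 27^18 mod 181.
27^1 ≡ 27 (mod 181)
27^2 = (27^1)^2 ≡ 27^2 = 729 ≡ 5 (mod 181)
27^4 = (27^2)^2 ≡ 5^2 = 25 ≡ 25 (mod 181)
27^8 = (27^4)^2 ≡ 25^2 = 625 ≡ 82 (mod 181)
27^16 = (27^8)^2 ≡ 82^2 = 6724 ≡ 27 (mod 181)
27^18 = 27^16 · 27^2 ≡ 27 · 5 ≡ 135 (mod 181).

135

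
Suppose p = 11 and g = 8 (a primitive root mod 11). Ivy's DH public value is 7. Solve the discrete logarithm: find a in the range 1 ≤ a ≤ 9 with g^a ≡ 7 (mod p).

Try successive powers of 8 modulo 11:
8^1 ≡ 8
8^2 ≡ 9
8^3 ≡ 6
8^4 ≡ 4
8^5 ≡ 10
8^6 ≡ 3
8^7 ≡ 2
8^8 ≡ 5
8^9 ≡ 7
Found: a = 9.

9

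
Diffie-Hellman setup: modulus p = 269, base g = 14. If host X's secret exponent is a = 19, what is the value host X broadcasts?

24

Public value = 14^19 (mod 269).
14^1 ≡ 14 (mod 269)
14^2 = (14^1)^2 ≡ 14^2 = 196 ≡ 196 (mod 269)
14^4 = (14^2)^2 ≡ 196^2 = 38416 ≡ 218 (mod 269)
14^8 = (14^4)^2 ≡ 218^2 = 47524 ≡ 180 (mod 269)
14^16 = (14^8)^2 ≡ 180^2 = 32400 ≡ 120 (mod 269)
14^19 = 14^16 · 14^2 · 14^1 ≡ 120 · 196 · 14 ≡ 24 (mod 269).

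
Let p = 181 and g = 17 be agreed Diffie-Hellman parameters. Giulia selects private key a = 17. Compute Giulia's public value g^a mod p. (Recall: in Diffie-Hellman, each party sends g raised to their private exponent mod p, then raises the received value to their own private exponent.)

149

Public value = 17^17 mod 181.
17^1 ≡ 17 (mod 181)
17^2 = (17^1)^2 ≡ 17^2 = 289 ≡ 108 (mod 181)
17^4 = (17^2)^2 ≡ 108^2 = 11664 ≡ 80 (mod 181)
17^8 = (17^4)^2 ≡ 80^2 = 6400 ≡ 65 (mod 181)
17^16 = (17^8)^2 ≡ 65^2 = 4225 ≡ 62 (mod 181)
17^17 = 17^16 · 17^1 ≡ 62 · 17 ≡ 149 (mod 181).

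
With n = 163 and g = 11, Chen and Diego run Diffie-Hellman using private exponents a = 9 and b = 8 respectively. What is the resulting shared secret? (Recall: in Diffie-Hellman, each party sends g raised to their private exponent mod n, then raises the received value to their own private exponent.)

53

Diego sends B = g^b mod n = 11^8 mod 163.
11^1 ≡ 11 (mod 163)
11^2 = (11^1)^2 ≡ 11^2 = 121 ≡ 121 (mod 163)
11^4 = (11^2)^2 ≡ 121^2 = 14641 ≡ 134 (mod 163)
11^8 = (11^4)^2 ≡ 134^2 = 17956 ≡ 26 (mod 163)
So B = 26. Chen then computes K = B^a mod n = 26^9 mod 163.
26^1 ≡ 26 (mod 163)
26^2 = (26^1)^2 ≡ 26^2 = 676 ≡ 24 (mod 163)
26^4 = (26^2)^2 ≡ 24^2 = 576 ≡ 87 (mod 163)
26^8 = (26^4)^2 ≡ 87^2 = 7569 ≡ 71 (mod 163)
26^9 = 26^8 · 26^1 ≡ 71 · 26 ≡ 53 (mod 163).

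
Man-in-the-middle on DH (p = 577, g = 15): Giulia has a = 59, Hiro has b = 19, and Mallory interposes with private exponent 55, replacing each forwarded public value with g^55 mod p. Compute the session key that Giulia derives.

Giulia receives Mallory's public value M = 15^55 mod 577 instead of the honest one.
15^1 ≡ 15 (mod 577)
15^2 = (15^1)^2 ≡ 15^2 = 225 ≡ 225 (mod 577)
15^4 = (15^2)^2 ≡ 225^2 = 50625 ≡ 426 (mod 577)
15^8 = (15^4)^2 ≡ 426^2 = 181476 ≡ 298 (mod 577)
15^16 = (15^8)^2 ≡ 298^2 = 88804 ≡ 523 (mod 577)
15^32 = (15^16)^2 ≡ 523^2 = 273529 ≡ 31 (mod 577)
15^55 = 15^32 · 15^16 · 15^4 · 15^2 · 15^1 ≡ 31 · 523 · 426 · 225 · 15 ≡ 440 (mod 577).
So M = 440. Giulia computes K = M^59 mod 577.
440^1 ≡ 440 (mod 577)
440^2 = (440^1)^2 ≡ 440^2 = 193600 ≡ 305 (mod 577)
440^4 = (440^2)^2 ≡ 305^2 = 93025 ≡ 128 (mod 577)
440^8 = (440^4)^2 ≡ 128^2 = 16384 ≡ 228 (mod 577)
440^16 = (440^8)^2 ≡ 228^2 = 51984 ≡ 54 (mod 577)
440^32 = (440^16)^2 ≡ 54^2 = 2916 ≡ 31 (mod 577)
440^59 = 440^32 · 440^16 · 440^8 · 440^2 · 440^1 ≡ 31 · 54 · 228 · 305 · 440 ≡ 80 (mod 577).

80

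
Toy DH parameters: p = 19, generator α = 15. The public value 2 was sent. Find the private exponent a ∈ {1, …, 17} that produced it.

5

Try successive powers of 15 modulo 19:
15^1 ≡ 15
15^2 ≡ 16
15^3 ≡ 12
15^4 ≡ 9
15^5 ≡ 2
Found: a = 5.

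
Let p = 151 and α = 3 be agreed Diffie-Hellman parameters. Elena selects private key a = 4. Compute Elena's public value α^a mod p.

81

Public value = 3^4 mod 151.
3^1 ≡ 3 (mod 151)
3^2 = (3^1)^2 ≡ 3^2 = 9 ≡ 9 (mod 151)
3^4 = (3^2)^2 ≡ 9^2 = 81 ≡ 81 (mod 151)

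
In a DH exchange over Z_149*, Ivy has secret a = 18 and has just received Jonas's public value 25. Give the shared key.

30

Shared key K = 25^18 mod 149.
25^1 ≡ 25 (mod 149)
25^2 = (25^1)^2 ≡ 25^2 = 625 ≡ 29 (mod 149)
25^4 = (25^2)^2 ≡ 29^2 = 841 ≡ 96 (mod 149)
25^8 = (25^4)^2 ≡ 96^2 = 9216 ≡ 127 (mod 149)
25^16 = (25^8)^2 ≡ 127^2 = 16129 ≡ 37 (mod 149)
25^18 = 25^16 · 25^2 ≡ 37 · 29 ≡ 30 (mod 149).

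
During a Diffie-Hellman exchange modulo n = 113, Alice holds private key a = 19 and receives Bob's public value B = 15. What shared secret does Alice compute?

Shared key K = 15^19 mod 113.
15^1 ≡ 15 (mod 113)
15^2 = (15^1)^2 ≡ 15^2 = 225 ≡ 112 (mod 113)
15^4 = (15^2)^2 ≡ 112^2 = 12544 ≡ 1 (mod 113)
15^8 = (15^4)^2 ≡ 1^2 = 1 ≡ 1 (mod 113)
15^16 = (15^8)^2 ≡ 1^2 = 1 ≡ 1 (mod 113)
15^19 = 15^16 · 15^2 · 15^1 ≡ 1 · 112 · 15 ≡ 98 (mod 113).

98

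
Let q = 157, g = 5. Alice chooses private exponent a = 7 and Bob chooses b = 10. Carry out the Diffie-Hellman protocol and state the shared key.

Bob sends B = g^b mod q = 5^10 mod 157.
5^1 ≡ 5 (mod 157)
5^2 = (5^1)^2 ≡ 5^2 = 25 ≡ 25 (mod 157)
5^4 = (5^2)^2 ≡ 25^2 = 625 ≡ 154 (mod 157)
5^8 = (5^4)^2 ≡ 154^2 = 23716 ≡ 9 (mod 157)
5^10 = 5^8 · 5^2 ≡ 9 · 25 ≡ 68 (mod 157).
So B = 68. Alice then computes K = B^a mod q = 68^7 mod 157.
68^1 ≡ 68 (mod 157)
68^2 = (68^1)^2 ≡ 68^2 = 4624 ≡ 71 (mod 157)
68^4 = (68^2)^2 ≡ 71^2 = 5041 ≡ 17 (mod 157)
68^7 = 68^4 · 68^2 · 68^1 ≡ 17 · 71 · 68 ≡ 122 (mod 157).

122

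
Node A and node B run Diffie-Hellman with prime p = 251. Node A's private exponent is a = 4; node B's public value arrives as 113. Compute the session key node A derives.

Shared key K = 113^4 mod 251.
113^1 ≡ 113 (mod 251)
113^2 = (113^1)^2 ≡ 113^2 = 12769 ≡ 219 (mod 251)
113^4 = (113^2)^2 ≡ 219^2 = 47961 ≡ 20 (mod 251)

20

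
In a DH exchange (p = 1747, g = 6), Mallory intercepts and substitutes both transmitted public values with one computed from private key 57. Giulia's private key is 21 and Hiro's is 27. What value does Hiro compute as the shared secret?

899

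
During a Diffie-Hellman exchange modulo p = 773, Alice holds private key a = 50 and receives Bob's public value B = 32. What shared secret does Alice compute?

Shared key K = 32^50 mod 773.
32^1 ≡ 32 (mod 773)
32^2 = (32^1)^2 ≡ 32^2 = 1024 ≡ 251 (mod 773)
32^4 = (32^2)^2 ≡ 251^2 = 63001 ≡ 388 (mod 773)
32^8 = (32^4)^2 ≡ 388^2 = 150544 ≡ 582 (mod 773)
32^16 = (32^8)^2 ≡ 582^2 = 338724 ≡ 150 (mod 773)
32^32 = (32^16)^2 ≡ 150^2 = 22500 ≡ 83 (mod 773)
32^50 = 32^32 · 32^16 · 32^2 ≡ 83 · 150 · 251 ≡ 484 (mod 773).

484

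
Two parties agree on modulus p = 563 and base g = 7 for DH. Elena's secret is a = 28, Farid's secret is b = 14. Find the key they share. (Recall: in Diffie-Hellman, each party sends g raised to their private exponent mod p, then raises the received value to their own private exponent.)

521

Farid sends B = g^b mod p = 7^14 mod 563.
7^1 ≡ 7 (mod 563)
7^2 = (7^1)^2 ≡ 7^2 = 49 ≡ 49 (mod 563)
7^4 = (7^2)^2 ≡ 49^2 = 2401 ≡ 149 (mod 563)
7^8 = (7^4)^2 ≡ 149^2 = 22201 ≡ 244 (mod 563)
7^14 = 7^8 · 7^4 · 7^2 ≡ 244 · 149 · 49 ≡ 112 (mod 563).
So B = 112. Elena then computes K = B^a mod p = 112^28 mod 563.
112^1 ≡ 112 (mod 563)
112^2 = (112^1)^2 ≡ 112^2 = 12544 ≡ 158 (mod 563)
112^4 = (112^2)^2 ≡ 158^2 = 24964 ≡ 192 (mod 563)
112^8 = (112^4)^2 ≡ 192^2 = 36864 ≡ 269 (mod 563)
112^16 = (112^8)^2 ≡ 269^2 = 72361 ≡ 297 (mod 563)
112^28 = 112^16 · 112^8 · 112^4 ≡ 297 · 269 · 192 ≡ 521 (mod 563).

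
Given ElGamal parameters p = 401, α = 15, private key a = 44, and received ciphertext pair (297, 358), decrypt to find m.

Shared mask s = c₁^a mod p = 297^44 mod 401.
297^1 ≡ 297 (mod 401)
297^2 = (297^1)^2 ≡ 297^2 = 88209 ≡ 390 (mod 401)
297^4 = (297^2)^2 ≡ 390^2 = 152100 ≡ 121 (mod 401)
297^8 = (297^4)^2 ≡ 121^2 = 14641 ≡ 205 (mod 401)
297^16 = (297^8)^2 ≡ 205^2 = 42025 ≡ 321 (mod 401)
297^32 = (297^16)^2 ≡ 321^2 = 103041 ≡ 385 (mod 401)
297^44 = 297^32 · 297^8 · 297^4 ≡ 385 · 205 · 121 ≡ 110 (mod 401).
So s = 110; s⁻¹ ≡ 288 (mod 401).
m = c₂ · s⁻¹ mod 401 = 358 · 288 mod 401 = 47.

47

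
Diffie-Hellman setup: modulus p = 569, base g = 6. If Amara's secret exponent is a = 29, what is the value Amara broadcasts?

Public value = 6^29 mod 569.
6^1 ≡ 6 (mod 569)
6^2 = (6^1)^2 ≡ 6^2 = 36 ≡ 36 (mod 569)
6^4 = (6^2)^2 ≡ 36^2 = 1296 ≡ 158 (mod 569)
6^8 = (6^4)^2 ≡ 158^2 = 24964 ≡ 497 (mod 569)
6^16 = (6^8)^2 ≡ 497^2 = 247009 ≡ 63 (mod 569)
6^29 = 6^16 · 6^8 · 6^4 · 6^1 ≡ 63 · 497 · 158 · 6 ≡ 374 (mod 569).

374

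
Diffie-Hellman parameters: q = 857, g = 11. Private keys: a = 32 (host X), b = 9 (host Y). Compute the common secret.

Host Y sends B = g^b mod q = 11^9 mod 857.
11^1 ≡ 11 (mod 857)
11^2 = (11^1)^2 ≡ 11^2 = 121 ≡ 121 (mod 857)
11^4 = (11^2)^2 ≡ 121^2 = 14641 ≡ 72 (mod 857)
11^8 = (11^4)^2 ≡ 72^2 = 5184 ≡ 42 (mod 857)
11^9 = 11^8 · 11^1 ≡ 42 · 11 ≡ 462 (mod 857).
So B = 462. Host X then computes K = B^a mod q = 462^32 mod 857.
462^1 ≡ 462 (mod 857)
462^2 = (462^1)^2 ≡ 462^2 = 213444 ≡ 51 (mod 857)
462^4 = (462^2)^2 ≡ 51^2 = 2601 ≡ 30 (mod 857)
462^8 = (462^4)^2 ≡ 30^2 = 900 ≡ 43 (mod 857)
462^16 = (462^8)^2 ≡ 43^2 = 1849 ≡ 135 (mod 857)
462^32 = (462^16)^2 ≡ 135^2 = 18225 ≡ 228 (mod 857)

228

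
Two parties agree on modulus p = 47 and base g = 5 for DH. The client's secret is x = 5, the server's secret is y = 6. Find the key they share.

The client sends A = g^x mod p = 5^5 mod 47.
5^1 ≡ 5 (mod 47)
5^2 = (5^1)^2 ≡ 5^2 = 25 ≡ 25 (mod 47)
5^4 = (5^2)^2 ≡ 25^2 = 625 ≡ 14 (mod 47)
5^5 = 5^4 · 5^1 ≡ 14 · 5 ≡ 23 (mod 47).
So A = 23. The server then computes K = A^y mod p = 23^6 mod 47.
23^1 ≡ 23 (mod 47)
23^2 = (23^1)^2 ≡ 23^2 = 529 ≡ 12 (mod 47)
23^4 = (23^2)^2 ≡ 12^2 = 144 ≡ 3 (mod 47)
23^6 = 23^4 · 23^2 ≡ 3 · 12 ≡ 36 (mod 47).

36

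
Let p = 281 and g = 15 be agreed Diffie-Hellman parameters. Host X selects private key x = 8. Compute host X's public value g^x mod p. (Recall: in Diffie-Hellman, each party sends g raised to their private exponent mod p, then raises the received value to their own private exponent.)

58

Public value = 15^8 mod 281.
15^1 ≡ 15 (mod 281)
15^2 = (15^1)^2 ≡ 15^2 = 225 ≡ 225 (mod 281)
15^4 = (15^2)^2 ≡ 225^2 = 50625 ≡ 45 (mod 281)
15^8 = (15^4)^2 ≡ 45^2 = 2025 ≡ 58 (mod 281)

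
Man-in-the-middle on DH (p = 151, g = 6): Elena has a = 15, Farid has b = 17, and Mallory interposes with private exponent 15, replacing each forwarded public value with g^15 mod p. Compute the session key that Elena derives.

150

Elena receives Mallory's public value M = 6^15 mod 151 instead of the honest one.
6^1 ≡ 6 (mod 151)
6^2 = (6^1)^2 ≡ 6^2 = 36 ≡ 36 (mod 151)
6^4 = (6^2)^2 ≡ 36^2 = 1296 ≡ 88 (mod 151)
6^8 = (6^4)^2 ≡ 88^2 = 7744 ≡ 43 (mod 151)
6^15 = 6^8 · 6^4 · 6^2 · 6^1 ≡ 43 · 88 · 36 · 6 ≡ 132 (mod 151).
So M = 132. Elena computes K = M^15 mod 151.
132^1 ≡ 132 (mod 151)
132^2 = (132^1)^2 ≡ 132^2 = 17424 ≡ 59 (mod 151)
132^4 = (132^2)^2 ≡ 59^2 = 3481 ≡ 8 (mod 151)
132^8 = (132^4)^2 ≡ 8^2 = 64 ≡ 64 (mod 151)
132^15 = 132^8 · 132^4 · 132^2 · 132^1 ≡ 64 · 8 · 59 · 132 ≡ 150 (mod 151).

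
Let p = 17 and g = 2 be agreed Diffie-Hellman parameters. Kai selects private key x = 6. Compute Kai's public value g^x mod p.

Public value = 2^6 mod 17.
2^1 ≡ 2 (mod 17)
2^2 = (2^1)^2 ≡ 2^2 = 4 ≡ 4 (mod 17)
2^4 = (2^2)^2 ≡ 4^2 = 16 ≡ 16 (mod 17)
2^6 = 2^4 · 2^2 ≡ 16 · 4 ≡ 13 (mod 17).

13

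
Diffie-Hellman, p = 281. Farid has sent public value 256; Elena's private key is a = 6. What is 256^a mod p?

238

Shared key K = 256^6 mod 281.
256^1 ≡ 256 (mod 281)
256^2 = (256^1)^2 ≡ 256^2 = 65536 ≡ 63 (mod 281)
256^4 = (256^2)^2 ≡ 63^2 = 3969 ≡ 35 (mod 281)
256^6 = 256^4 · 256^2 ≡ 35 · 63 ≡ 238 (mod 281).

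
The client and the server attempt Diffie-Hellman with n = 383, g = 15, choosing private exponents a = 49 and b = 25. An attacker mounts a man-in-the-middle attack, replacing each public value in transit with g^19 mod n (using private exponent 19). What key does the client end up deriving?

369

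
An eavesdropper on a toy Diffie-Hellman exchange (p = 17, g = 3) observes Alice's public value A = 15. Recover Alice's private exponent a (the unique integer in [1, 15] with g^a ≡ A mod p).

6

Try successive powers of 3 modulo 17:
3^1 ≡ 3
3^2 ≡ 9
3^3 ≡ 10
3^4 ≡ 13
3^5 ≡ 5
3^6 ≡ 15
Found: a = 6.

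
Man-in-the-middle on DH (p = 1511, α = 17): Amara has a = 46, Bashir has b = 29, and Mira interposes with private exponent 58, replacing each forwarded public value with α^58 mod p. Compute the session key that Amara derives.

378

Amara receives Mira's public value M = 17^58 mod 1511 instead of the honest one.
17^1 ≡ 17 (mod 1511)
17^2 = (17^1)^2 ≡ 17^2 = 289 ≡ 289 (mod 1511)
17^4 = (17^2)^2 ≡ 289^2 = 83521 ≡ 416 (mod 1511)
17^8 = (17^4)^2 ≡ 416^2 = 173056 ≡ 802 (mod 1511)
17^16 = (17^8)^2 ≡ 802^2 = 643204 ≡ 1029 (mod 1511)
17^32 = (17^16)^2 ≡ 1029^2 = 1058841 ≡ 1141 (mod 1511)
17^58 = 17^32 · 17^16 · 17^8 · 17^2 ≡ 1141 · 1029 · 802 · 289 ≡ 814 (mod 1511).
So M = 814. Amara computes K = M^46 mod 1511.
814^1 ≡ 814 (mod 1511)
814^2 = (814^1)^2 ≡ 814^2 = 662596 ≡ 778 (mod 1511)
814^4 = (814^2)^2 ≡ 778^2 = 605284 ≡ 884 (mod 1511)
814^8 = (814^4)^2 ≡ 884^2 = 781456 ≡ 269 (mod 1511)
814^16 = (814^8)^2 ≡ 269^2 = 72361 ≡ 1344 (mod 1511)
814^32 = (814^16)^2 ≡ 1344^2 = 1806336 ≡ 691 (mod 1511)
814^46 = 814^32 · 814^8 · 814^4 · 814^2 ≡ 691 · 269 · 884 · 778 ≡ 378 (mod 1511).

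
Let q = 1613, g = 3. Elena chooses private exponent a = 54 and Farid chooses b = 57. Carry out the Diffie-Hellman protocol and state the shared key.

1049

Farid sends B = g^b mod q = 3^57 mod 1613.
3^1 ≡ 3 (mod 1613)
3^2 = (3^1)^2 ≡ 3^2 = 9 ≡ 9 (mod 1613)
3^4 = (3^2)^2 ≡ 9^2 = 81 ≡ 81 (mod 1613)
3^8 = (3^4)^2 ≡ 81^2 = 6561 ≡ 109 (mod 1613)
3^16 = (3^8)^2 ≡ 109^2 = 11881 ≡ 590 (mod 1613)
3^32 = (3^16)^2 ≡ 590^2 = 348100 ≡ 1305 (mod 1613)
3^57 = 3^32 · 3^16 · 3^8 · 3^1 ≡ 1305 · 590 · 109 · 3 ≡ 480 (mod 1613).
So B = 480. Elena then computes K = B^a mod q = 480^54 mod 1613.
480^1 ≡ 480 (mod 1613)
480^2 = (480^1)^2 ≡ 480^2 = 230400 ≡ 1354 (mod 1613)
480^4 = (480^2)^2 ≡ 1354^2 = 1833316 ≡ 948 (mod 1613)
480^8 = (480^4)^2 ≡ 948^2 = 898704 ≡ 263 (mod 1613)
480^16 = (480^8)^2 ≡ 263^2 = 69169 ≡ 1423 (mod 1613)
480^32 = (480^16)^2 ≡ 1423^2 = 2024929 ≡ 614 (mod 1613)
480^54 = 480^32 · 480^16 · 480^4 · 480^2 ≡ 614 · 1423 · 948 · 1354 ≡ 1049 (mod 1613).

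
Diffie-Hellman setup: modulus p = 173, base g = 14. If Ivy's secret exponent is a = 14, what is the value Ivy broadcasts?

Public value = 14^14 (mod 173).
14^1 ≡ 14 (mod 173)
14^2 = (14^1)^2 ≡ 14^2 = 196 ≡ 23 (mod 173)
14^4 = (14^2)^2 ≡ 23^2 = 529 ≡ 10 (mod 173)
14^8 = (14^4)^2 ≡ 10^2 = 100 ≡ 100 (mod 173)
14^14 = 14^8 · 14^4 · 14^2 ≡ 100 · 10 · 23 ≡ 164 (mod 173).

164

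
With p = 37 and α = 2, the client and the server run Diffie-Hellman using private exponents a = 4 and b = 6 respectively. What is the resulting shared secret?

The server sends B = α^b mod p = 2^6 mod 37.
2^1 ≡ 2 (mod 37)
2^2 = (2^1)^2 ≡ 2^2 = 4 ≡ 4 (mod 37)
2^4 = (2^2)^2 ≡ 4^2 = 16 ≡ 16 (mod 37)
2^6 = 2^4 · 2^2 ≡ 16 · 4 ≡ 27 (mod 37).
So B = 27. The client then computes K = B^a mod p = 27^4 mod 37.
27^1 ≡ 27 (mod 37)
27^2 = (27^1)^2 ≡ 27^2 = 729 ≡ 26 (mod 37)
27^4 = (27^2)^2 ≡ 26^2 = 676 ≡ 10 (mod 37)

10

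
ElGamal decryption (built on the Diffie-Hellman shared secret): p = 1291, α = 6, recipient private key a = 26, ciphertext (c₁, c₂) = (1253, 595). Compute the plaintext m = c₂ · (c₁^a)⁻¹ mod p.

Shared mask s = c₁^a mod p = 1253^26 mod 1291.
1253^1 ≡ 1253 (mod 1291)
1253^2 = (1253^1)^2 ≡ 1253^2 = 1570009 ≡ 153 (mod 1291)
1253^4 = (1253^2)^2 ≡ 153^2 = 23409 ≡ 171 (mod 1291)
1253^8 = (1253^4)^2 ≡ 171^2 = 29241 ≡ 839 (mod 1291)
1253^16 = (1253^8)^2 ≡ 839^2 = 703921 ≡ 326 (mod 1291)
1253^26 = 1253^16 · 1253^8 · 1253^2 ≡ 326 · 839 · 153 ≡ 1168 (mod 1291).
So s = 1168; s⁻¹ ≡ 1270 (mod 1291).
m = c₂ · s⁻¹ mod 1291 = 595 · 1270 mod 1291 = 415.

415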